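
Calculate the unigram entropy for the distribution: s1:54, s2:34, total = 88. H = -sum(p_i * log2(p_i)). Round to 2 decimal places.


Computing entropy H = -sum(p_i * log2(p_i)):
  s1: p = 54/88 = 0.6136, -p*log2(p) = 0.4323
  s2: p = 34/88 = 0.3864, -p*log2(p) = 0.5301
H = sum of terms = 0.9624
Rounded to 2 decimals: 0.96

0.96


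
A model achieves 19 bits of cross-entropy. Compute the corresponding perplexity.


Perplexity formula: PP = 2^H
H = 19
PP = 2^19
PP = 2^19 = 524288

524288


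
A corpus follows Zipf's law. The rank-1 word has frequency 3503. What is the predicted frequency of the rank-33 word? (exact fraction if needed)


Zipf's law: freq(rank) = f1 / rank
f1 = 3503, rank = 33
freq = 3503 / 33
GCD(3503, 33) = 1
Simplified: 3503/33

3503/33


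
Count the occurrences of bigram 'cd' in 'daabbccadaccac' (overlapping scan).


Scanning 'daabbccadaccac' for bigram 'cd':
  Position 0: 'da' -> no
  Position 1: 'aa' -> no
  Position 2: 'ab' -> no
  Position 3: 'bb' -> no
  Position 4: 'bc' -> no
  Position 5: 'cc' -> no
  Position 6: 'ca' -> no
  Position 7: 'ad' -> no
  Position 8: 'da' -> no
  Position 9: 'ac' -> no
  Position 10: 'cc' -> no
  Position 11: 'ca' -> no
  Position 12: 'ac' -> no
Total matches: 0

0


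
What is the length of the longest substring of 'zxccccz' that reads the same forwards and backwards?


Scanning 'zxccccz' for palindromic substrings.
Substring at positions 2-5: 'cccc'.
Check: reverse('cccc') = 'cccc' -> palindrome confirmed.
Neighbouring characters ('x' / 'z') break symmetry, so it cannot extend further.
No longer palindromic substring exists; longest length = 4

4


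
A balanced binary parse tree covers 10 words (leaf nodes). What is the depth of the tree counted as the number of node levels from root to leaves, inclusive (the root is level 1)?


In a balanced binary tree with n leaves the deepest leaf is ceil(log2(n)) edges below the root,
so counting node levels inclusive of root and leaves gives ceil(log2(n)) + 1 levels.
log2(10) = 3.3219
ceil(3.3219) = 4
levels = 4 + 1 = 5

5


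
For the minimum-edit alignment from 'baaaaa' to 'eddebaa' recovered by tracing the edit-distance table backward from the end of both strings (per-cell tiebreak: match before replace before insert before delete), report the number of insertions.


Edit distance = 5. Backtracking from cell (6, 7) with preference match > replace > insert > delete,
then listing the resulting alignment 'baaaaa' -> 'eddebaa' left to right:
  Step 1: insert 'e' [insertion #1]
  Step 2: replace b->d
  Step 3: replace a->d
  Step 4: replace a->e
  Step 5: replace a->b
  Step 6: keep 'a'
  Step 7: keep 'a'
Total insertions: 1

1


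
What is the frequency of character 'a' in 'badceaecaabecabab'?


Scanning 'badceaecaabecabab' for 'a':
  Position 1: 'a' -> MATCH (count: 1)
  Position 5: 'a' -> MATCH (count: 2)
  Position 8: 'a' -> MATCH (count: 3)
  Position 9: 'a' -> MATCH (count: 4)
  Position 13: 'a' -> MATCH (count: 5)
  Position 15: 'a' -> MATCH (count: 6)
Total occurrences of 'a': 6

6


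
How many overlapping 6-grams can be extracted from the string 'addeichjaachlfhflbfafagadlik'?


String 'addeichjaachlfhflbfafagadlik' has length L = 28.
Number of overlapping n-grams = L - n + 1
Substituting: 28 - 6 + 1 = 23

23


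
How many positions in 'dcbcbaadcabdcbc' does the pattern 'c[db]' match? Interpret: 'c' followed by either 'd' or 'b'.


Pattern: c[db] means 'c' followed by either 'd' or 'b'.
Scanning 'dcbcbaadcabdcbc' position-by-position:
  Pos 0: window 'dc' -> no
  Pos 1: window 'cb' -> MATCH
  Pos 2: window 'bc' -> no
  Pos 3: window 'cb' -> MATCH
  Pos 4: window 'ba' -> no
  Pos 5: window 'aa' -> no
  Pos 6: window 'ad' -> no
  Pos 7: window 'dc' -> no
  Pos 8: window 'ca' -> no
  Pos 9: window 'ab' -> no
  Pos 10: window 'bd' -> no
  Pos 11: window 'dc' -> no
  Pos 12: window 'cb' -> MATCH
  Pos 13: window 'bc' -> no
  Pos 14: window 'c' -> no
Total matches: 3

3


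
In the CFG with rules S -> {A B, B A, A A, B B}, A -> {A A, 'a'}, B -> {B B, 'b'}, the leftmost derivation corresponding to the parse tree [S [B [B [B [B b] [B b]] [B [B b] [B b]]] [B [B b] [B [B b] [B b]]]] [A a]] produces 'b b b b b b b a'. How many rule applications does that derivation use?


Every bracketed nonterminal node [X ...] in the tree is produced by exactly one rule application.
Reading the tree off as a leftmost derivation:
  Step 1: S  =>  B A   (applied S -> B A)
  Step 2: B A  =>  B B A   (applied B -> B B)
  Step 3: B B A  =>  B B B A   (applied B -> B B)
  Step 4: B B B A  =>  B B B B A   (applied B -> B B)
  Step 5: B B B B A  =>  b B B B A   (applied B -> b)
  Step 6: b B B B A  =>  b b B B A   (applied B -> b)
  Step 7: b b B B A  =>  b b B B B A   (applied B -> B B)
  Step 8: b b B B B A  =>  b b b B B A   (applied B -> b)
  Step 9: b b b B B A  =>  b b b b B A   (applied B -> b)
  Step 10: b b b b B A  =>  b b b b B B A   (applied B -> B B)
  Step 11: b b b b B B A  =>  b b b b b B A   (applied B -> b)
  Step 12: b b b b b B A  =>  b b b b b B B A   (applied B -> B B)
  Step 13: b b b b b B B A  =>  b b b b b b B A   (applied B -> b)
  Step 14: b b b b b b B A  =>  b b b b b b b A   (applied B -> b)
  Step 15: b b b b b b b A  =>  b b b b b b b a   (applied A -> a)
Final yield: b b b b b b b a
Total rewrite steps: 15

15


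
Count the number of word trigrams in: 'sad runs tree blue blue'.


Word trigrams from [5] words:
  Trigram 1: (sad runs tree)
  Trigram 2: (runs tree blue)
  Trigram 3: (tree blue blue)
Total word trigrams: 5 - 2 = 3

3


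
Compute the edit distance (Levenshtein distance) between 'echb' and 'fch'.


Building DP table for s1='echb' (len 4) and s2='fch' (len 3):
       f  c  h
    0  1  2  3
  e 1  1  2  3
  c 2  2  1  2
  h 3  3  2  1
  b 4  4  3  2
Edit distance = dp[4][3] = 2

2


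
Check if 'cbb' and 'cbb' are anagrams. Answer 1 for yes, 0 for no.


Sort characters of 'cbb': 'bbc'
Sort characters of 'cbb': 'bbc'
Sorted forms match -> they ARE anagrams
Result: 1

1


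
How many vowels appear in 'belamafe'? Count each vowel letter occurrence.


Scanning each character of 'belamafe':
  Position 1: 'b' -> consonant (running count: 0)
  Position 2: 'e' -> vowel (running count: 1)
  Position 3: 'l' -> consonant (running count: 1)
  Position 4: 'a' -> vowel (running count: 2)
  Position 5: 'm' -> consonant (running count: 2)
  Position 6: 'a' -> vowel (running count: 3)
  Position 7: 'f' -> consonant (running count: 3)
  Position 8: 'e' -> vowel (running count: 4)
Total vowels: 4

4


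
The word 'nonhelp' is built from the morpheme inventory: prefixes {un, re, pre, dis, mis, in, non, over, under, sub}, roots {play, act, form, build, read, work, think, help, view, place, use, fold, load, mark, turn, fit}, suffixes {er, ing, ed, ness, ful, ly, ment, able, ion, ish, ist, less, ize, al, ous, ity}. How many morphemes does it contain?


Segmenting 'nonhelp' against the inventory:
  'non' -> prefix (morpheme 1)
  'help' -> root (morpheme 2)
Total morphemes: 2

2


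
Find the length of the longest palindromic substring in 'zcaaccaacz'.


Scanning 'zcaaccaacz' for palindromic substrings.
Substring at positions 0-9: 'zcaaccaacz'.
Check: reverse('zcaaccaacz') = 'zcaaccaacz' -> palindrome confirmed.
No longer palindromic substring exists; longest length = 10

10


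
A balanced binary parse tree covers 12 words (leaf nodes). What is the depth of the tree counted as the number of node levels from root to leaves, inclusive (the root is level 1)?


In a balanced binary tree with n leaves the deepest leaf is ceil(log2(n)) edges below the root,
so counting node levels inclusive of root and leaves gives ceil(log2(n)) + 1 levels.
log2(12) = 3.5850
ceil(3.5850) = 4
levels = 4 + 1 = 5

5


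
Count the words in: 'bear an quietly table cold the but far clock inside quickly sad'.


Counting words by splitting on spaces:
  Word 1: 'bear'
  Word 2: 'an'
  Word 3: 'quietly'
  Word 4: 'table'
  Word 5: 'cold'
  Word 6: 'the'
  Word 7: 'but'
  Word 8: 'far'
  Word 9: 'clock'
  Word 10: 'inside'
  Word 11: 'quickly'
  Word 12: 'sad'
Total words: 12

12


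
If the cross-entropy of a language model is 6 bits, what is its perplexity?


Perplexity formula: PP = 2^H
H = 6
PP = 2^6
Steps: 2^1 = 2, 2^2 = 4, 2^3 = 8, 2^4 = 16, 2^5 = 32, 2^6 = 64
PP = 64

64


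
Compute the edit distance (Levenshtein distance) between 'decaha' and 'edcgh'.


Building DP table for s1='decaha' (len 6) and s2='edcgh' (len 5):
       e  d  c  g  h
    0  1  2  3  4  5
  d 1  1  1  2  3  4
  e 2  1  2  2  3  4
  c 3  2  2  2  3  4
  a 4  3  3  3  3  4
  h 5  4  4  4  4  3
  a 6  5  5  5  5  4
Edit distance = dp[6][5] = 4

4


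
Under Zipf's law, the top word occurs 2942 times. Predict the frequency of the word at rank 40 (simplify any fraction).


Zipf's law: freq(rank) = f1 / rank
f1 = 2942, rank = 40
freq = 2942 / 40
GCD(2942, 40) = 2
Simplified: 1471/20

1471/20


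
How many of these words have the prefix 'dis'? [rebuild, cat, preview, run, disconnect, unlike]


Checking each word for prefix 'dis':
  'rebuild' -> no (count: 0)
  'cat' -> no (count: 0)
  'preview' -> no (count: 0)
  'run' -> no (count: 0)
  'disconnect' -> YES, starts with 'dis' (count: 1)
  'unlike' -> no (count: 1)
Total with prefix 'dis': 1

1


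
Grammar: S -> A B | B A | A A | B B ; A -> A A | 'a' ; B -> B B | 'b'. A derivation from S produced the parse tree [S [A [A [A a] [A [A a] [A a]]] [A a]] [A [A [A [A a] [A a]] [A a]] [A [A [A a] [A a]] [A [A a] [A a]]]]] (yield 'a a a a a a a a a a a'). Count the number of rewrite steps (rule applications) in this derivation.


Every bracketed nonterminal node [X ...] in the tree is produced by exactly one rule application.
Reading the tree off as a leftmost derivation:
  Step 1: S  =>  A A   (applied S -> A A)
  Step 2: A A  =>  A A A   (applied A -> A A)
  Step 3: A A A  =>  A A A A   (applied A -> A A)
  Step 4: A A A A  =>  a A A A   (applied A -> a)
  Step 5: a A A A  =>  a A A A A   (applied A -> A A)
  Step 6: a A A A A  =>  a a A A A   (applied A -> a)
  Step 7: a a A A A  =>  a a a A A   (applied A -> a)
  Step 8: a a a A A  =>  a a a a A   (applied A -> a)
  Step 9: a a a a A  =>  a a a a A A   (applied A -> A A)
  Step 10: a a a a A A  =>  a a a a A A A   (applied A -> A A)
  Step 11: a a a a A A A  =>  a a a a A A A A   (applied A -> A A)
  Step 12: a a a a A A A A  =>  a a a a a A A A   (applied A -> a)
  Step 13: a a a a a A A A  =>  a a a a a a A A   (applied A -> a)
  Step 14: a a a a a a A A  =>  a a a a a a a A   (applied A -> a)
  Step 15: a a a a a a a A  =>  a a a a a a a A A   (applied A -> A A)
  Step 16: a a a a a a a A A  =>  a a a a a a a A A A   (applied A -> A A)
  Step 17: a a a a a a a A A A  =>  a a a a a a a a A A   (applied A -> a)
  Step 18: a a a a a a a a A A  =>  a a a a a a a a a A   (applied A -> a)
  Step 19: a a a a a a a a a A  =>  a a a a a a a a a A A   (applied A -> A A)
  Step 20: a a a a a a a a a A A  =>  a a a a a a a a a a A   (applied A -> a)
  Step 21: a a a a a a a a a a A  =>  a a a a a a a a a a a   (applied A -> a)
Final yield: a a a a a a a a a a a
Total rewrite steps: 21

21


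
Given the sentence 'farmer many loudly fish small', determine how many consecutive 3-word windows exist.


Word trigrams from [5] words:
  Trigram 1: (farmer many loudly)
  Trigram 2: (many loudly fish)
  Trigram 3: (loudly fish small)
Total word trigrams: 5 - 2 = 3

3


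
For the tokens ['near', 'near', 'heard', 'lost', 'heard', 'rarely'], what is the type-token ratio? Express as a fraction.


Tokens: 6
Unique types: ('heard', 'lost', 'near', 'rarely') = 4
TTR = 4/6
Simplify: divide both by 2 -> 2/3
TTR = 2/3

2/3


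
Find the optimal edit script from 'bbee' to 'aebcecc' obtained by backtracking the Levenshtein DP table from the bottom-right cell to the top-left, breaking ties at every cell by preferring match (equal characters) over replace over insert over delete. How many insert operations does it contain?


Edit distance = 5. Backtracking from cell (4, 7) with preference match > replace > insert > delete,
then listing the resulting alignment 'bbee' -> 'aebcecc' left to right:
  Step 1: insert 'a' [insertion #1]
  Step 2: insert 'e' [insertion #2]
  Step 3: keep 'b'
  Step 4: replace b->c
  Step 5: keep 'e'
  Step 6: insert 'c' [insertion #3]
  Step 7: replace e->c
Total insertions: 3

3


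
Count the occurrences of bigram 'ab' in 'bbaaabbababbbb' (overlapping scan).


Scanning 'bbaaabbababbbb' for bigram 'ab':
  Position 0: 'bb' -> no
  Position 1: 'ba' -> no
  Position 2: 'aa' -> no
  Position 3: 'aa' -> no
  Position 4: 'ab' -> MATCH
  Position 5: 'bb' -> no
  Position 6: 'ba' -> no
  Position 7: 'ab' -> MATCH
  Position 8: 'ba' -> no
  Position 9: 'ab' -> MATCH
  Position 10: 'bb' -> no
  Position 11: 'bb' -> no
  Position 12: 'bb' -> no
Total matches: 3

3


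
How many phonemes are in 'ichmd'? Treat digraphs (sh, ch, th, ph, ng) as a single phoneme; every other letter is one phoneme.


Parsing 'ichmd' greedily, digraphs first:
  'i' -> vowel phoneme (phonemes so far: 1)
  'ch' -> digraph (1 consonant phoneme) (phonemes so far: 2)
  'm' -> consonant phoneme (phonemes so far: 3)
  'd' -> consonant phoneme (phonemes so far: 4)
Total phonemes: 4

4


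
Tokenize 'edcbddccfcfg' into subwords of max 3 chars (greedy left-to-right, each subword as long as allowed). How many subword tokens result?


'edcbddccfcfg' has 12 characters.
Chunking with max size 3:
  Chunk 1: 'edc' (positions 0-2)
  Chunk 2: 'bdd' (positions 3-5)
  Chunk 3: 'ccf' (positions 6-8)
  Chunk 4: 'cfg' (positions 9-11)
Total chunks: ceil(12 / 3) = 4

4


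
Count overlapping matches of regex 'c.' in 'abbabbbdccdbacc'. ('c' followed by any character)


Pattern: c. means 'c' followed by any character.
Scanning 'abbabbbdccdbacc' position-by-position:
  Pos 0: window 'ab' -> no
  Pos 1: window 'bb' -> no
  Pos 2: window 'ba' -> no
  Pos 3: window 'ab' -> no
  Pos 4: window 'bb' -> no
  Pos 5: window 'bb' -> no
  Pos 6: window 'bd' -> no
  Pos 7: window 'dc' -> no
  Pos 8: window 'cc' -> MATCH
  Pos 9: window 'cd' -> MATCH
  Pos 10: window 'db' -> no
  Pos 11: window 'ba' -> no
  Pos 12: window 'ac' -> no
  Pos 13: window 'cc' -> MATCH
  Pos 14: window 'c' -> no
Total matches: 3

3


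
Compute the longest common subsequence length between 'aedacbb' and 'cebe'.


DP table for LCS of 'aedacbb' and 'cebe':
       c  e  b  e
    0  0  0  0  0
  a 0  0  0  0  0
  e 0  0  1  1  1
  d 0  0  1  1  1
  a 0  0  1  1  1
  c 0  1  1  1  1
  b 0  1  1  2  2
  b 0  1  1  2  2
LCS: 'eb'
LCS length = 2

2


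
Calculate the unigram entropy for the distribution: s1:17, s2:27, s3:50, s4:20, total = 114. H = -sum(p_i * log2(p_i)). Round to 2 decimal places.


Computing entropy H = -sum(p_i * log2(p_i)):
  s1: p = 17/114 = 0.1491, -p*log2(p) = 0.4094
  s2: p = 27/114 = 0.2368, -p*log2(p) = 0.4922
  s3: p = 50/114 = 0.4386, -p*log2(p) = 0.5215
  s4: p = 20/114 = 0.1754, -p*log2(p) = 0.4405
H = sum of terms = 1.8636
Rounded to 2 decimals: 1.86

1.86


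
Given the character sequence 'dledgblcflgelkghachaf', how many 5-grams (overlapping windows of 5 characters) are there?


String 'dledgblcflgelkghachaf' has length L = 21.
Number of overlapping n-grams = L - n + 1
Substituting: 21 - 5 + 1 = 17

17


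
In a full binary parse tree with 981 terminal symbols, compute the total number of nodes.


Leaf nodes (terminals): 981
Internal nodes = n - 1 = 981 - 1 = 980
Total = leaves + internal = 981 + 980 = 1961

1961


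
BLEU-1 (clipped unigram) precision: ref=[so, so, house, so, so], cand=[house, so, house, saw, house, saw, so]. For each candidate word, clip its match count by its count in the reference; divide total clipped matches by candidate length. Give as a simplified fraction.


Reference word counts: {'house': 1, 'so': 4}
Checking each candidate word (with clipping):
  'house' -> in reference (ref count 1, used 1/1) -> match (matches: 1)
  'so' -> in reference (ref count 4, used 1/4) -> match (matches: 2)
  'house' -> ref count 1 already used up (1/1) -> clipped, no match (matches: 2)
  'saw' -> not in reference -> no match (matches: 2)
  'house' -> ref count 1 already used up (1/1) -> clipped, no match (matches: 2)
  'saw' -> not in reference -> no match (matches: 2)
  'so' -> in reference (ref count 4, used 2/4) -> match (matches: 3)
Clipped matches: 3, Candidate length: 7
Precision = 3/7

3/7


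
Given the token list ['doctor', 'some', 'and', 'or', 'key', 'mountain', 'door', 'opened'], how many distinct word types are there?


Listing all tokens and tracking unique types:
  Token 1: 'doctor' -> NEW (unique so far: 1)
  Token 2: 'some' -> NEW (unique so far: 2)
  Token 3: 'and' -> NEW (unique so far: 3)
  Token 4: 'or' -> NEW (unique so far: 4)
  Token 5: 'key' -> NEW (unique so far: 5)
  Token 6: 'mountain' -> NEW (unique so far: 6)
  Token 7: 'door' -> NEW (unique so far: 7)
  Token 8: 'opened' -> NEW (unique so far: 8)
Unique types: ('and', 'doctor', 'door', 'key', 'mountain', 'opened', 'or', 'some')
Vocabulary size: 8

8


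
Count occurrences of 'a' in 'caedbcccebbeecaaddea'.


Scanning 'caedbcccebbeecaaddea' for 'a':
  Position 1: 'a' -> MATCH (count: 1)
  Position 14: 'a' -> MATCH (count: 2)
  Position 15: 'a' -> MATCH (count: 3)
  Position 19: 'a' -> MATCH (count: 4)
Total occurrences of 'a': 4

4


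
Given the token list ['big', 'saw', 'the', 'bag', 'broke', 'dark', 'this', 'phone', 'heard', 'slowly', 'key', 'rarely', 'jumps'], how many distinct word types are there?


Listing all tokens and tracking unique types:
  Token 1: 'big' -> NEW (unique so far: 1)
  Token 2: 'saw' -> NEW (unique so far: 2)
  Token 3: 'the' -> NEW (unique so far: 3)
  Token 4: 'bag' -> NEW (unique so far: 4)
  Token 5: 'broke' -> NEW (unique so far: 5)
  Token 6: 'dark' -> NEW (unique so far: 6)
  Token 7: 'this' -> NEW (unique so far: 7)
  Token 8: 'phone' -> NEW (unique so far: 8)
  Token 9: 'heard' -> NEW (unique so far: 9)
  Token 10: 'slowly' -> NEW (unique so far: 10)
  Token 11: 'key' -> NEW (unique so far: 11)
  Token 12: 'rarely' -> NEW (unique so far: 12)
  Token 13: 'jumps' -> NEW (unique so far: 13)
Unique types: ('bag', 'big', 'broke', 'dark', 'heard', 'jumps', 'key', 'phone', 'rarely', 'saw', 'slowly', 'the', 'this')
Vocabulary size: 13

13


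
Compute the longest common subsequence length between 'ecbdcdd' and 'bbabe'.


DP table for LCS of 'ecbdcdd' and 'bbabe':
       b  b  a  b  e
    0  0  0  0  0  0
  e 0  0  0  0  0  1
  c 0  0  0  0  0  1
  b 0  1  1  1  1  1
  d 0  1  1  1  1  1
  c 0  1  1  1  1  1
  d 0  1  1  1  1  1
  d 0  1  1  1  1  1
LCS: 'e'
LCS length = 1

1


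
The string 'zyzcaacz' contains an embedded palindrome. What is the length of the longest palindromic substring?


Scanning 'zyzcaacz' for palindromic substrings.
Substring at positions 2-7: 'zcaacz'.
Check: reverse('zcaacz') = 'zcaacz' -> palindrome confirmed.
Neighbouring characters ('y' / '-') break symmetry, so it cannot extend further.
No longer palindromic substring exists; longest length = 6

6


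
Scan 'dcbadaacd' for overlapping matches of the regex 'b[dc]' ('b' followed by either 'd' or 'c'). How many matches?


Pattern: b[dc] means 'b' followed by either 'd' or 'c'.
Scanning 'dcbadaacd' position-by-position:
  Pos 0: window 'dc' -> no
  Pos 1: window 'cb' -> no
  Pos 2: window 'ba' -> no
  Pos 3: window 'ad' -> no
  Pos 4: window 'da' -> no
  Pos 5: window 'aa' -> no
  Pos 6: window 'ac' -> no
  Pos 7: window 'cd' -> no
  Pos 8: window 'd' -> no
Total matches: 0

0


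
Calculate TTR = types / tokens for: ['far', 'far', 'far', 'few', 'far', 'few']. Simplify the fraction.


Tokens: 6
Unique types: ('far', 'few') = 2
TTR = 2/6
Simplify: divide both by 2 -> 1/3
TTR = 1/3

1/3


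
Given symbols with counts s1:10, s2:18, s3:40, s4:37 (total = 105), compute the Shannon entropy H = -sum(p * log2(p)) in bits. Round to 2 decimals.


Computing entropy H = -sum(p_i * log2(p_i)):
  s1: p = 10/105 = 0.0952, -p*log2(p) = 0.3231
  s2: p = 18/105 = 0.1714, -p*log2(p) = 0.4362
  s3: p = 40/105 = 0.3810, -p*log2(p) = 0.5304
  s4: p = 37/105 = 0.3524, -p*log2(p) = 0.5303
H = sum of terms = 1.8200
Rounded to 2 decimals: 1.82

1.82


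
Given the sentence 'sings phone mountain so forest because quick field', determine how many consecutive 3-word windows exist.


Word trigrams from [8] words:
  Trigram 1: (sings phone mountain)
  Trigram 2: (phone mountain so)
  Trigram 3: (mountain so forest)
  Trigram 4: (so forest because)
  Trigram 5: (forest because quick)
  Trigram 6: (because quick field)
Total word trigrams: 8 - 2 = 6

6


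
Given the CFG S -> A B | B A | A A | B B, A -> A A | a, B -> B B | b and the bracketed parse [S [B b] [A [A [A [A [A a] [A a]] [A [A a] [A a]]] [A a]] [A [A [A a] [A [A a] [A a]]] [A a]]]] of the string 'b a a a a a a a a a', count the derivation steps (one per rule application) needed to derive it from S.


Every bracketed nonterminal node [X ...] in the tree is produced by exactly one rule application.
Reading the tree off as a leftmost derivation:
  Step 1: S  =>  B A   (applied S -> B A)
  Step 2: B A  =>  b A   (applied B -> b)
  Step 3: b A  =>  b A A   (applied A -> A A)
  Step 4: b A A  =>  b A A A   (applied A -> A A)
  Step 5: b A A A  =>  b A A A A   (applied A -> A A)
  Step 6: b A A A A  =>  b A A A A A   (applied A -> A A)
  Step 7: b A A A A A  =>  b a A A A A   (applied A -> a)
  Step 8: b a A A A A  =>  b a a A A A   (applied A -> a)
  Step 9: b a a A A A  =>  b a a A A A A   (applied A -> A A)
  Step 10: b a a A A A A  =>  b a a a A A A   (applied A -> a)
  Step 11: b a a a A A A  =>  b a a a a A A   (applied A -> a)
  Step 12: b a a a a A A  =>  b a a a a a A   (applied A -> a)
  Step 13: b a a a a a A  =>  b a a a a a A A   (applied A -> A A)
  Step 14: b a a a a a A A  =>  b a a a a a A A A   (applied A -> A A)
  Step 15: b a a a a a A A A  =>  b a a a a a a A A   (applied A -> a)
  Step 16: b a a a a a a A A  =>  b a a a a a a A A A   (applied A -> A A)
  Step 17: b a a a a a a A A A  =>  b a a a a a a a A A   (applied A -> a)
  Step 18: b a a a a a a a A A  =>  b a a a a a a a a A   (applied A -> a)
  Step 19: b a a a a a a a a A  =>  b a a a a a a a a a   (applied A -> a)
Final yield: b a a a a a a a a a
Total rewrite steps: 19

19


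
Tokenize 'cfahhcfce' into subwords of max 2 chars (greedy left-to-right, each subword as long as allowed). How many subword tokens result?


'cfahhcfce' has 9 characters.
Chunking with max size 2:
  Chunk 1: 'cf' (positions 0-1)
  Chunk 2: 'ah' (positions 2-3)
  Chunk 3: 'hc' (positions 4-5)
  Chunk 4: 'fc' (positions 6-7)
  Chunk 5: 'e' (positions 8-8)
Total chunks: ceil(9 / 2) = 5

5


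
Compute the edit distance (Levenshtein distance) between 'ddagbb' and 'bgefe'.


Building DP table for s1='ddagbb' (len 6) and s2='bgefe' (len 5):
       b  g  e  f  e
    0  1  2  3  4  5
  d 1  1  2  3  4  5
  d 2  2  2  3  4  5
  a 3  3  3  3  4  5
  g 4  4  3  4  4  5
  b 5  4  4  4  5  5
  b 6  5  5  5  5  6
Edit distance = dp[6][5] = 6

6


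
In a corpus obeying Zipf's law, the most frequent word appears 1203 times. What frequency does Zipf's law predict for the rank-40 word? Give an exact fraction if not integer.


Zipf's law: freq(rank) = f1 / rank
f1 = 1203, rank = 40
freq = 1203 / 40
GCD(1203, 40) = 1
Simplified: 1203/40

1203/40


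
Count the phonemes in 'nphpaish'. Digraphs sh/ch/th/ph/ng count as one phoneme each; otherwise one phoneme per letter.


Parsing 'nphpaish' greedily, digraphs first:
  'n' -> consonant phoneme (phonemes so far: 1)
  'ph' -> digraph (1 consonant phoneme) (phonemes so far: 2)
  'p' -> consonant phoneme (phonemes so far: 3)
  'a' -> vowel phoneme (phonemes so far: 4)
  'i' -> vowel phoneme (phonemes so far: 5)
  'sh' -> digraph (1 consonant phoneme) (phonemes so far: 6)
Total phonemes: 6

6


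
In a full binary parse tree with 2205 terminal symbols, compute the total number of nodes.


Leaf nodes (terminals): 2205
Internal nodes = n - 1 = 2205 - 1 = 2204
Total = leaves + internal = 2205 + 2204 = 4409

4409


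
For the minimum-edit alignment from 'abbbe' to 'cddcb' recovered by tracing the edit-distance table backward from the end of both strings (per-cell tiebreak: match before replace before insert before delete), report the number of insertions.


Edit distance = 5. Backtracking from cell (5, 5) with preference match > replace > insert > delete,
then listing the resulting alignment 'abbbe' -> 'cddcb' left to right:
  Step 1: replace a->c
  Step 2: replace b->d
  Step 3: replace b->d
  Step 4: replace b->c
  Step 5: replace e->b
Total insertions: 0

0


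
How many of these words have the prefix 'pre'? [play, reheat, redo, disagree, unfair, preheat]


Checking each word for prefix 'pre':
  'play' -> no (count: 0)
  'reheat' -> no (count: 0)
  'redo' -> no (count: 0)
  'disagree' -> no (count: 0)
  'unfair' -> no (count: 0)
  'preheat' -> YES, starts with 'pre' (count: 1)
Total with prefix 'pre': 1

1


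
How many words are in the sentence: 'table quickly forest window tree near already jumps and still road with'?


Counting words by splitting on spaces:
  Word 1: 'table'
  Word 2: 'quickly'
  Word 3: 'forest'
  Word 4: 'window'
  Word 5: 'tree'
  Word 6: 'near'
  Word 7: 'already'
  Word 8: 'jumps'
  Word 9: 'and'
  Word 10: 'still'
  Word 11: 'road'
  Word 12: 'with'
Total words: 12

12


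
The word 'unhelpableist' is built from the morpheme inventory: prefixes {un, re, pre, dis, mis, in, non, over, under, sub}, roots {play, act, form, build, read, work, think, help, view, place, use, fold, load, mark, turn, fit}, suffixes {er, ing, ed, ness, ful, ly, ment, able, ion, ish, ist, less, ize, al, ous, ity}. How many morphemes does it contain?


Segmenting 'unhelpableist' against the inventory:
  'un' -> prefix (morpheme 1)
  'help' -> root (morpheme 2)
  'able' -> suffix (morpheme 3)
  'ist' -> suffix (morpheme 4)
Total morphemes: 4

4


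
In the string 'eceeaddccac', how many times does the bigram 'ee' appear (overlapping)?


Scanning 'eceeaddccac' for bigram 'ee':
  Position 0: 'ec' -> no
  Position 1: 'ce' -> no
  Position 2: 'ee' -> MATCH
  Position 3: 'ea' -> no
  Position 4: 'ad' -> no
  Position 5: 'dd' -> no
  Position 6: 'dc' -> no
  Position 7: 'cc' -> no
  Position 8: 'ca' -> no
  Position 9: 'ac' -> no
Total matches: 1

1


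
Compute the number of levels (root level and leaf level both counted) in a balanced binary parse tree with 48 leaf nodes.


In a balanced binary tree with n leaves the deepest leaf is ceil(log2(n)) edges below the root,
so counting node levels inclusive of root and leaves gives ceil(log2(n)) + 1 levels.
log2(48) = 5.5850
ceil(5.5850) = 6
levels = 6 + 1 = 7

7


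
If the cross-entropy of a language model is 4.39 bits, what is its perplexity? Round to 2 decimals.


Perplexity formula: PP = 2^H
H = 4.39
PP = 2^4.39
Decompose: 2^4.39 = 2^4 * 2^0.39
2^4 = 16, 2^0.39 ~ 1.3103934
PP ~ 16 * 1.3103934 = 20.9662944
Rounded to 2 decimals: 20.97

20.97


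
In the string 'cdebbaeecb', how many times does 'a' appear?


Scanning 'cdebbaeecb' for 'a':
  Position 5: 'a' -> MATCH (count: 1)
Total occurrences of 'a': 1

1


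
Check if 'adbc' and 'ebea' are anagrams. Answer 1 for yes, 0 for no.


Sort characters of 'adbc': 'abcd'
Sort characters of 'ebea': 'abee'
Sorted forms differ -> they are NOT anagrams
Result: 0

0


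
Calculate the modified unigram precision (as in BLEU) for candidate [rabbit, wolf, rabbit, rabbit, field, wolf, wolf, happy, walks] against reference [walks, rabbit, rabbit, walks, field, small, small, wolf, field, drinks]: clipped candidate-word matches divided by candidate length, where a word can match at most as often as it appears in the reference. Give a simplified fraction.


Reference word counts: {'drinks': 1, 'field': 2, 'rabbit': 2, 'small': 2, 'walks': 2, 'wolf': 1}
Checking each candidate word (with clipping):
  'rabbit' -> in reference (ref count 2, used 1/2) -> match (matches: 1)
  'wolf' -> in reference (ref count 1, used 1/1) -> match (matches: 2)
  'rabbit' -> in reference (ref count 2, used 2/2) -> match (matches: 3)
  'rabbit' -> ref count 2 already used up (2/2) -> clipped, no match (matches: 3)
  'field' -> in reference (ref count 2, used 1/2) -> match (matches: 4)
  'wolf' -> ref count 1 already used up (1/1) -> clipped, no match (matches: 4)
  'wolf' -> ref count 1 already used up (1/1) -> clipped, no match (matches: 4)
  'happy' -> not in reference -> no match (matches: 4)
  'walks' -> in reference (ref count 2, used 1/2) -> match (matches: 5)
Clipped matches: 5, Candidate length: 9
Precision = 5/9

5/9


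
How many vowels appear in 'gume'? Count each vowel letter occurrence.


Scanning each character of 'gume':
  Position 1: 'g' -> consonant (running count: 0)
  Position 2: 'u' -> vowel (running count: 1)
  Position 3: 'm' -> consonant (running count: 1)
  Position 4: 'e' -> vowel (running count: 2)
Total vowels: 2

2


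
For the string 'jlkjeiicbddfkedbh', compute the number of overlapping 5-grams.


String 'jlkjeiicbddfkedbh' has length L = 17.
Number of overlapping n-grams = L - n + 1
Substituting: 17 - 5 + 1 = 13

13


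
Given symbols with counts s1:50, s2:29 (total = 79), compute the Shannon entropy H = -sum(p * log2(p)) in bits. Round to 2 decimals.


Computing entropy H = -sum(p_i * log2(p_i)):
  s1: p = 50/79 = 0.6329, -p*log2(p) = 0.4177
  s2: p = 29/79 = 0.3671, -p*log2(p) = 0.5307
H = sum of terms = 0.9484
Rounded to 2 decimals: 0.95

0.95


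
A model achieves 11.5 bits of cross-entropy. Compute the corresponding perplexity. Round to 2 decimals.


Perplexity formula: PP = 2^H
H = 11.5
PP = 2^11.5
Decompose: 2^11.5 = 2^11 * 2^0.5 = 2^11 * sqrt(2)
2^11 = 2048, sqrt(2) ~ 1.4142136
PP ~ 2048 * 1.4142136 = 2896.3094528
Rounded to 2 decimals: 2896.31

2896.31


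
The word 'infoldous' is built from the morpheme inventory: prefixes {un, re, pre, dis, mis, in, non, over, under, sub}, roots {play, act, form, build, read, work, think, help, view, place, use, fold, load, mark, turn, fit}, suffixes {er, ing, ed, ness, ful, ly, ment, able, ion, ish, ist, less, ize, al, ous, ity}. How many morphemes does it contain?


Segmenting 'infoldous' against the inventory:
  'in' -> prefix (morpheme 1)
  'fold' -> root (morpheme 2)
  'ous' -> suffix (morpheme 3)
Total morphemes: 3

3


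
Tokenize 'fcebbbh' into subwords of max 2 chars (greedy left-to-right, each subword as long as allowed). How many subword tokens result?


'fcebbbh' has 7 characters.
Chunking with max size 2:
  Chunk 1: 'fc' (positions 0-1)
  Chunk 2: 'eb' (positions 2-3)
  Chunk 3: 'bb' (positions 4-5)
  Chunk 4: 'h' (positions 6-6)
Total chunks: ceil(7 / 2) = 4

4


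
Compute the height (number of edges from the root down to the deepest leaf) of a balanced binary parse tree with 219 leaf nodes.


In a balanced binary tree with n leaves the deepest leaf is ceil(log2(n)) edges below the root.
log2(219) = 7.7748
ceil(7.7748) = 8
height (edges) = 8

8


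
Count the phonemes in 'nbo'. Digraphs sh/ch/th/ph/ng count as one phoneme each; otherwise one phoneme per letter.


Parsing 'nbo' greedily, digraphs first:
  'n' -> consonant phoneme (phonemes so far: 1)
  'b' -> consonant phoneme (phonemes so far: 2)
  'o' -> vowel phoneme (phonemes so far: 3)
Total phonemes: 3

3


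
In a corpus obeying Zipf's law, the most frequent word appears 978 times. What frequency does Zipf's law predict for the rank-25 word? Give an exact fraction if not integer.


Zipf's law: freq(rank) = f1 / rank
f1 = 978, rank = 25
freq = 978 / 25
GCD(978, 25) = 1
Simplified: 978/25

978/25


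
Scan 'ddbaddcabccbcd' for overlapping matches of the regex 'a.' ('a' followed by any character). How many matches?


Pattern: a. means 'a' followed by any character.
Scanning 'ddbaddcabccbcd' position-by-position:
  Pos 0: window 'dd' -> no
  Pos 1: window 'db' -> no
  Pos 2: window 'ba' -> no
  Pos 3: window 'ad' -> MATCH
  Pos 4: window 'dd' -> no
  Pos 5: window 'dc' -> no
  Pos 6: window 'ca' -> no
  Pos 7: window 'ab' -> MATCH
  Pos 8: window 'bc' -> no
  Pos 9: window 'cc' -> no
  Pos 10: window 'cb' -> no
  Pos 11: window 'bc' -> no
  Pos 12: window 'cd' -> no
  Pos 13: window 'd' -> no
Total matches: 2

2


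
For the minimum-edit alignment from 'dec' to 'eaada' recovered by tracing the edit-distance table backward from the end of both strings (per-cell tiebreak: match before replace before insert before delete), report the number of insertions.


Edit distance = 5. Backtracking from cell (3, 5) with preference match > replace > insert > delete,
then listing the resulting alignment 'dec' -> 'eaada' left to right:
  Step 1: insert 'e' [insertion #1]
  Step 2: insert 'a' [insertion #2]
  Step 3: replace d->a
  Step 4: replace e->d
  Step 5: replace c->a
Total insertions: 2

2


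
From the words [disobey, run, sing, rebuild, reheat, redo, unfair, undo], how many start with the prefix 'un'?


Checking each word for prefix 'un':
  'disobey' -> no (count: 0)
  'run' -> no (count: 0)
  'sing' -> no (count: 0)
  'rebuild' -> no (count: 0)
  'reheat' -> no (count: 0)
  'redo' -> no (count: 0)
  'unfair' -> YES, starts with 'un' (count: 1)
  'undo' -> YES, starts with 'un' (count: 2)
Total with prefix 'un': 2

2


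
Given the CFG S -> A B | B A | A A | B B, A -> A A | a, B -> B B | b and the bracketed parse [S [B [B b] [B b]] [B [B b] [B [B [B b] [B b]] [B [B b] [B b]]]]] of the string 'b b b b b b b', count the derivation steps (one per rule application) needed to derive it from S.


Every bracketed nonterminal node [X ...] in the tree is produced by exactly one rule application.
Reading the tree off as a leftmost derivation:
  Step 1: S  =>  B B   (applied S -> B B)
  Step 2: B B  =>  B B B   (applied B -> B B)
  Step 3: B B B  =>  b B B   (applied B -> b)
  Step 4: b B B  =>  b b B   (applied B -> b)
  Step 5: b b B  =>  b b B B   (applied B -> B B)
  Step 6: b b B B  =>  b b b B   (applied B -> b)
  Step 7: b b b B  =>  b b b B B   (applied B -> B B)
  Step 8: b b b B B  =>  b b b B B B   (applied B -> B B)
  Step 9: b b b B B B  =>  b b b b B B   (applied B -> b)
  Step 10: b b b b B B  =>  b b b b b B   (applied B -> b)
  Step 11: b b b b b B  =>  b b b b b B B   (applied B -> B B)
  Step 12: b b b b b B B  =>  b b b b b b B   (applied B -> b)
  Step 13: b b b b b b B  =>  b b b b b b b   (applied B -> b)
Final yield: b b b b b b b
Total rewrite steps: 13

13


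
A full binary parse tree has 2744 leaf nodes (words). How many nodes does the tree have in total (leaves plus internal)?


Leaf nodes (terminals): 2744
Internal nodes = n - 1 = 2744 - 1 = 2743
Total = leaves + internal = 2744 + 2743 = 5487

5487


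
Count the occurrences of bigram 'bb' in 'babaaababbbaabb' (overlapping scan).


Scanning 'babaaababbbaabb' for bigram 'bb':
  Position 0: 'ba' -> no
  Position 1: 'ab' -> no
  Position 2: 'ba' -> no
  Position 3: 'aa' -> no
  Position 4: 'aa' -> no
  Position 5: 'ab' -> no
  Position 6: 'ba' -> no
  Position 7: 'ab' -> no
  Position 8: 'bb' -> MATCH
  Position 9: 'bb' -> MATCH
  Position 10: 'ba' -> no
  Position 11: 'aa' -> no
  Position 12: 'ab' -> no
  Position 13: 'bb' -> MATCH
Total matches: 3

3


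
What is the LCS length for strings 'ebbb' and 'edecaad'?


DP table for LCS of 'ebbb' and 'edecaad':
       e  d  e  c  a  a  d
    0  0  0  0  0  0  0  0
  e 0  1  1  1  1  1  1  1
  b 0  1  1  1  1  1  1  1
  b 0  1  1  1  1  1  1  1
  b 0  1  1  1  1  1  1  1
LCS: 'e'
LCS length = 1

1


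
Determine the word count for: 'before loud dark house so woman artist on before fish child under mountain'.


Counting words by splitting on spaces:
  Word 1: 'before'
  Word 2: 'loud'
  Word 3: 'dark'
  Word 4: 'house'
  Word 5: 'so'
  Word 6: 'woman'
  Word 7: 'artist'
  Word 8: 'on'
  Word 9: 'before'
  Word 10: 'fish'
  Word 11: 'child'
  Word 12: 'under'
  Word 13: 'mountain'
Total words: 13

13


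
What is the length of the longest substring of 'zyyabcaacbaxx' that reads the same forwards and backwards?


Scanning 'zyyabcaacbaxx' for palindromic substrings.
Substring at positions 3-10: 'abcaacba'.
Check: reverse('abcaacba') = 'abcaacba' -> palindrome confirmed.
Neighbouring characters ('y' / 'x') break symmetry, so it cannot extend further.
No longer palindromic substring exists; longest length = 8

8


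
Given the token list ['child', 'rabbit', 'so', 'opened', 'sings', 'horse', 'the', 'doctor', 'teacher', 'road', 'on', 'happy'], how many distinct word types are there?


Listing all tokens and tracking unique types:
  Token 1: 'child' -> NEW (unique so far: 1)
  Token 2: 'rabbit' -> NEW (unique so far: 2)
  Token 3: 'so' -> NEW (unique so far: 3)
  Token 4: 'opened' -> NEW (unique so far: 4)
  Token 5: 'sings' -> NEW (unique so far: 5)
  Token 6: 'horse' -> NEW (unique so far: 6)
  Token 7: 'the' -> NEW (unique so far: 7)
  Token 8: 'doctor' -> NEW (unique so far: 8)
  Token 9: 'teacher' -> NEW (unique so far: 9)
  Token 10: 'road' -> NEW (unique so far: 10)
  Token 11: 'on' -> NEW (unique so far: 11)
  Token 12: 'happy' -> NEW (unique so far: 12)
Unique types: ('child', 'doctor', 'happy', 'horse', 'on', 'opened', 'rabbit', 'road', 'sings', 'so', 'teacher', 'the')
Vocabulary size: 12

12


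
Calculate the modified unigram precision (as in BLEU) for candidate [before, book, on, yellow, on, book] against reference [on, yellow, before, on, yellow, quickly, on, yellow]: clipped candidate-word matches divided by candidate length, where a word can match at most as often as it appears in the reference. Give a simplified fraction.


Reference word counts: {'before': 1, 'on': 3, 'quickly': 1, 'yellow': 3}
Checking each candidate word (with clipping):
  'before' -> in reference (ref count 1, used 1/1) -> match (matches: 1)
  'book' -> not in reference -> no match (matches: 1)
  'on' -> in reference (ref count 3, used 1/3) -> match (matches: 2)
  'yellow' -> in reference (ref count 3, used 1/3) -> match (matches: 3)
  'on' -> in reference (ref count 3, used 2/3) -> match (matches: 4)
  'book' -> not in reference -> no match (matches: 4)
Clipped matches: 4, Candidate length: 6
Precision = 4/6 = 2/3

2/3


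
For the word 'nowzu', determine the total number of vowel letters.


Scanning each character of 'nowzu':
  Position 1: 'n' -> consonant (running count: 0)
  Position 2: 'o' -> vowel (running count: 1)
  Position 3: 'w' -> consonant (running count: 1)
  Position 4: 'z' -> consonant (running count: 1)
  Position 5: 'u' -> vowel (running count: 2)
Total vowels: 2

2


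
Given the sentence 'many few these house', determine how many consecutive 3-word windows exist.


Word trigrams from [4] words:
  Trigram 1: (many few these)
  Trigram 2: (few these house)
Total word trigrams: 4 - 2 = 2

2


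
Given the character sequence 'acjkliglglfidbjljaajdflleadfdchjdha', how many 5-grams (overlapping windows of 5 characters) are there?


String 'acjkliglglfidbjljaajdflleadfdchjdha' has length L = 35.
Number of overlapping n-grams = L - n + 1
Substituting: 35 - 5 + 1 = 31

31


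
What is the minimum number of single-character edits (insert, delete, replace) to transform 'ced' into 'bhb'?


Building DP table for s1='ced' (len 3) and s2='bhb' (len 3):
       b  h  b
    0  1  2  3
  c 1  1  2  3
  e 2  2  2  3
  d 3  3  3  3
Edit distance = dp[3][3] = 3

3


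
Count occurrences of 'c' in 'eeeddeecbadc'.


Scanning 'eeeddeecbadc' for 'c':
  Position 7: 'c' -> MATCH (count: 1)
  Position 11: 'c' -> MATCH (count: 2)
Total occurrences of 'c': 2

2


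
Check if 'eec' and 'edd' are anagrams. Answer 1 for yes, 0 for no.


Sort characters of 'eec': 'cee'
Sort characters of 'edd': 'dde'
Sorted forms differ -> they are NOT anagrams
Result: 0

0


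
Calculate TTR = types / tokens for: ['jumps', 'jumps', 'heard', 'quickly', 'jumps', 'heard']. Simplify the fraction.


Tokens: 6
Unique types: ('heard', 'jumps', 'quickly') = 3
TTR = 3/6
Simplify: divide both by 3 -> 1/2
TTR = 1/2

1/2
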